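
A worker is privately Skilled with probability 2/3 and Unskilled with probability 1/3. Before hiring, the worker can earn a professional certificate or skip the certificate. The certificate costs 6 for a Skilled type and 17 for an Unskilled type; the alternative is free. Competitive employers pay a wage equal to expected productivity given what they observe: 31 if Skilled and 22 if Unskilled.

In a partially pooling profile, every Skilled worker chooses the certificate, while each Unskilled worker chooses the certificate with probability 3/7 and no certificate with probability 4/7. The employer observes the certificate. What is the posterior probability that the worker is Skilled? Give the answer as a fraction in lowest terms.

P(the certificate) = (2/3)·1 + (1/3)·(3/7) = 17/21.
By Bayes' rule, P(Skilled | the certificate) = (2/3) / (17/21) = 14/17.

14/17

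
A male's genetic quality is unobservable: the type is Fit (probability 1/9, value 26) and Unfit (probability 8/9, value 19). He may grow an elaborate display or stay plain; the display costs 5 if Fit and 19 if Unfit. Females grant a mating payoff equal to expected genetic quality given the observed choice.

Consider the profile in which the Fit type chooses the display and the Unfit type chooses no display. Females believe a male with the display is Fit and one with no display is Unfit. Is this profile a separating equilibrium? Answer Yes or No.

Under these beliefs, the display earns mating payoff 26 and no display earns mating payoff 19.
Fit: the display nets 26 − 5 = 21; no display nets 19. Fit prefers the display.
Unfit: the display nets 26 − 19 = 7; no display nets 19. Unfit prefers no display.
Neither type deviates, so the separating profile is an equilibrium.

Yes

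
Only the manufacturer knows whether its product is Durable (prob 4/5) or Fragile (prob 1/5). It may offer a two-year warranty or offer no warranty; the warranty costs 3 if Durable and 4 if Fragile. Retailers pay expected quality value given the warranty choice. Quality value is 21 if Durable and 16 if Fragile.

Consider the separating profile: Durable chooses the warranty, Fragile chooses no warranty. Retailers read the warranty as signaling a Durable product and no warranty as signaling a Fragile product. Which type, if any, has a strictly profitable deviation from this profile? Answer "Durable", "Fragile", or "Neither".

The warranty pays 21; no warranty pays 16.
Durable: assigned the warranty, nets 21 − 3 = 18; deviating to no warranty nets 16.
Fragile: assigned no warranty, nets 16; deviating to the warranty nets 21 − 4 = 17.
The Fragile type gains 1 by deviating.

Fragile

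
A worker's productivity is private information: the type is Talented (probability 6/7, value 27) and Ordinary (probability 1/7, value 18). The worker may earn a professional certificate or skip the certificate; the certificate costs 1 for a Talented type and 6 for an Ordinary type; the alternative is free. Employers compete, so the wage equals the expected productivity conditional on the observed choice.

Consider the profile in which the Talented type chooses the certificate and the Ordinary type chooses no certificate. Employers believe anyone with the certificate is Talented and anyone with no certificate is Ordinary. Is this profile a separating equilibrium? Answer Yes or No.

No

Under these beliefs, the certificate earns wage 27 and no certificate earns wage 18.
Talented: the certificate nets 27 − 1 = 26; no certificate nets 18. Talented prefers the certificate.
Ordinary: the certificate nets 27 − 6 = 21; no certificate nets 18. Ordinary would deviate to the certificate.
Ordinary has a profitable deviation, so the profile is not an equilibrium.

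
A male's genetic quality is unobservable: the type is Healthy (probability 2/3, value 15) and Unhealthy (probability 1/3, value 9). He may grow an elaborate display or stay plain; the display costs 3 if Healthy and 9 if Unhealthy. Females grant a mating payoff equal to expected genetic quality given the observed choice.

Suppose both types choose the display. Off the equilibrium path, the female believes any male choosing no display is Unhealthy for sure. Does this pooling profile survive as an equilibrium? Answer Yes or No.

On path, the female holds the prior and pays 2/3·15 + 1/3·9 = 13. Off path (no display), believing Unhealthy, it pays 9.
Healthy: the display nets 13 − 3 = 10; no display nets 9. Healthy stays.
Unhealthy: the display nets 13 − 9 = 4; no display nets 9. Unhealthy would deviate.
A type deviates, so pooling fails.

No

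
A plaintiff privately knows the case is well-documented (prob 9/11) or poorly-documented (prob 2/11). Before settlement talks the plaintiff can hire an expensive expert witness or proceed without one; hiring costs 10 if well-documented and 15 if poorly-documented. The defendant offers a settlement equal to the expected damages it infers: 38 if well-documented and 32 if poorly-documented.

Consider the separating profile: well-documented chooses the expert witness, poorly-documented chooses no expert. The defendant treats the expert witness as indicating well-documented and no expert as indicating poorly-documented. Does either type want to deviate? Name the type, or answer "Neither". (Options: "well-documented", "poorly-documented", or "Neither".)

well-documented

The expert witness pays 38; no expert pays 32.
well-documented: assigned the expert witness, nets 38 − 10 = 28; deviating to no expert nets 32.
poorly-documented: assigned no expert, nets 32; deviating to the expert witness nets 38 − 15 = 23.
The well-documented type gains 4 by deviating.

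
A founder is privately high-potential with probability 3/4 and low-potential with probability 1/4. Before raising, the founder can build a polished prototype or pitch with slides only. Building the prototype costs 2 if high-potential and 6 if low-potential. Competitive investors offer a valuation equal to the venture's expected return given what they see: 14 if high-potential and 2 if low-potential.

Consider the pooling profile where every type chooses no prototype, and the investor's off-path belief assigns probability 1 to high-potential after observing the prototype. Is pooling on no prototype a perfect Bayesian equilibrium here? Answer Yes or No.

On path, the investor holds the prior and pays 3/4·14 + 1/4·2 = 11. Off path (the prototype), believing high-potential, it pays 14.
high-potential: no prototype nets 11; the prototype nets 14 − 2 = 12. high-potential would deviate.
low-potential: no prototype nets 11; the prototype nets 14 − 6 = 8. low-potential stays.
A type deviates, so pooling fails.

No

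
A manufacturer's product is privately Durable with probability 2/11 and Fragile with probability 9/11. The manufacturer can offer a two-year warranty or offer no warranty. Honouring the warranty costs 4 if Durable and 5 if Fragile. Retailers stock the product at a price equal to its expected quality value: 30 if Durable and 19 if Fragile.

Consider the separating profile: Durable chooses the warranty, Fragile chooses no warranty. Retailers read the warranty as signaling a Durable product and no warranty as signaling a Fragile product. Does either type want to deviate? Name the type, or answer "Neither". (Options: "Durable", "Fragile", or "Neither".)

Fragile

The warranty pays 30; no warranty pays 19.
Durable: assigned the warranty, nets 30 − 4 = 26; deviating to no warranty nets 19.
Fragile: assigned no warranty, nets 19; deviating to the warranty nets 30 − 5 = 25.
The Fragile type gains 6 by deviating.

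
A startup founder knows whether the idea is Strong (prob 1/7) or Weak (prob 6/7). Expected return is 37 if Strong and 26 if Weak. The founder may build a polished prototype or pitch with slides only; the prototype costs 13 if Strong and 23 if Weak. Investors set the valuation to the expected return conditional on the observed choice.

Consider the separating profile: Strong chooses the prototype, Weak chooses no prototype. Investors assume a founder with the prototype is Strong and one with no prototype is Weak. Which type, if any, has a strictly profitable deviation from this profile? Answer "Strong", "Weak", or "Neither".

Strong

The prototype pays 37; no prototype pays 26.
Strong: assigned the prototype, nets 37 − 13 = 24; deviating to no prototype nets 26.
Weak: assigned no prototype, nets 26; deviating to the prototype nets 37 − 23 = 14.
The Strong type gains 2 by deviating.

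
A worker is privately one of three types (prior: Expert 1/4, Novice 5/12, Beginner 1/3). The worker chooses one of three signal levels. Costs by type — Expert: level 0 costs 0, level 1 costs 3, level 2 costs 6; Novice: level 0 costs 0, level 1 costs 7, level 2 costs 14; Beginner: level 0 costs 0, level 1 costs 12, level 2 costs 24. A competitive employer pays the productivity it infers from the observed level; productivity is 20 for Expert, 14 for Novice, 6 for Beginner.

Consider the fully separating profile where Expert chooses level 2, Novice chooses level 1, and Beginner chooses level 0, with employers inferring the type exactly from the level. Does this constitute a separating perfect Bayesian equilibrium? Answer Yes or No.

Separating wages: level 2 → 20, level 1 → 14, level 0 → 6.
Expert (assigned level 2): level 0: 6 − 0 = 6; level 1: 14 − 3 = 11; level 2: 20 − 6 = 14. Expert stays.
Novice (assigned level 1): level 0: 6 − 0 = 6; level 1: 14 − 7 = 7; level 2: 20 − 14 = 6. Novice stays.
Beginner (assigned level 0): level 0: 6 − 0 = 6; level 1: 14 − 12 = 2; level 2: 20 − 24 = -4. Beginner stays.
Every type prefers its assigned level; separation holds.

Yes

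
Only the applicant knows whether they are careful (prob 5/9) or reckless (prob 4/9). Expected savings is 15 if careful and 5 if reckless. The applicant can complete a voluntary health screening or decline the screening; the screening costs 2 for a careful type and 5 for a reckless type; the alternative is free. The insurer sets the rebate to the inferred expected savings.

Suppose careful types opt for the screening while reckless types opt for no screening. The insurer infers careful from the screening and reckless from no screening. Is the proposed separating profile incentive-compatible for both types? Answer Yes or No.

Under these beliefs, the screening earns rebate 15 and no screening earns rebate 5.
careful: the screening nets 15 − 2 = 13; no screening nets 5. careful prefers the screening.
reckless: the screening nets 15 − 5 = 10; no screening nets 5. reckless would deviate to the screening.
reckless has a profitable deviation, so the profile is not an equilibrium.

No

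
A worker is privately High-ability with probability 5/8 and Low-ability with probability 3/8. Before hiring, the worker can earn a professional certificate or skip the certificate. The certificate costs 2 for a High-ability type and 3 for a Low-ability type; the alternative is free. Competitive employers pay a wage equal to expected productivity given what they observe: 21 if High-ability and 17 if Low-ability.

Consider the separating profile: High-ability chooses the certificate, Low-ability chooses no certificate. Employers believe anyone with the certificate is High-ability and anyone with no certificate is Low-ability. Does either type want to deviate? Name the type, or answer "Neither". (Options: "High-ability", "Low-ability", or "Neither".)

The certificate pays 21; no certificate pays 17.
High-ability: assigned the certificate, nets 21 − 2 = 19; deviating to no certificate nets 17.
Low-ability: assigned no certificate, nets 17; deviating to the certificate nets 21 − 3 = 18.
The Low-ability type gains 1 by deviating.

Low-ability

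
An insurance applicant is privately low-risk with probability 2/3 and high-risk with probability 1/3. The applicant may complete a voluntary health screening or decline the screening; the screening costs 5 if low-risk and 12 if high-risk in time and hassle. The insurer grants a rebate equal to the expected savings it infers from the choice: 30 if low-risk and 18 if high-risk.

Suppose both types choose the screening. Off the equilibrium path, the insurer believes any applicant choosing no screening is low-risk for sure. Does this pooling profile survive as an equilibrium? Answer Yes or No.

No

On path, the insurer holds the prior and pays 2/3·30 + 1/3·18 = 26. Off path (no screening), believing low-risk, it pays 30.
low-risk: the screening nets 26 − 5 = 21; no screening nets 30. low-risk would deviate.
high-risk: the screening nets 26 − 12 = 14; no screening nets 30. high-risk would deviate.
A type deviates, so pooling fails.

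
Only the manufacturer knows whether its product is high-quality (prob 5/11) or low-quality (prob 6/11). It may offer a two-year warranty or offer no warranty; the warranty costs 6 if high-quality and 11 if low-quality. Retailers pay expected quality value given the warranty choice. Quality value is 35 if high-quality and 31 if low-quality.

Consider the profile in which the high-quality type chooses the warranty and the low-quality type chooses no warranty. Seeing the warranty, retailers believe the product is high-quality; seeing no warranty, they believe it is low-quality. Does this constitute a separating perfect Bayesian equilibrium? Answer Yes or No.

No

Under these beliefs, the warranty earns price 35 and no warranty earns price 31.
high-quality: the warranty nets 35 − 6 = 29; no warranty nets 31. high-quality would deviate to no warranty.
low-quality: the warranty nets 35 − 11 = 24; no warranty nets 31. low-quality prefers no warranty.
high-quality has a profitable deviation, so the profile is not an equilibrium.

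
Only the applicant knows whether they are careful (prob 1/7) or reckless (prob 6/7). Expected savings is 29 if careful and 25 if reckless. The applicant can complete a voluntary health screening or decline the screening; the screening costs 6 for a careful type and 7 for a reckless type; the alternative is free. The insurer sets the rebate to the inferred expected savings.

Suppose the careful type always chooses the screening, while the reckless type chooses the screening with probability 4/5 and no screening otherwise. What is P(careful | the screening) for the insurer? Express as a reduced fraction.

5/29

P(the screening) = (1/7)·1 + (6/7)·(4/5) = 29/35.
By Bayes' rule, P(careful | the screening) = (1/7) / (29/35) = 5/29.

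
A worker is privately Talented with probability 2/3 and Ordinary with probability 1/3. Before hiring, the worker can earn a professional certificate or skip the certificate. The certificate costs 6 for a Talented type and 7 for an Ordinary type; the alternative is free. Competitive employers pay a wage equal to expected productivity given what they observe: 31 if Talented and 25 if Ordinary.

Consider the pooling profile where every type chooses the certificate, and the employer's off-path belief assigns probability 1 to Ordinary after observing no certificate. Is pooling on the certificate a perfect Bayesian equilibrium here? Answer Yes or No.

No

On path, the employer holds the prior and pays 2/3·31 + 1/3·25 = 29. Off path (no certificate), believing Ordinary, it pays 25.
Talented: the certificate nets 29 − 6 = 23; no certificate nets 25. Talented would deviate.
Ordinary: the certificate nets 29 − 7 = 22; no certificate nets 25. Ordinary would deviate.
A type deviates, so pooling fails.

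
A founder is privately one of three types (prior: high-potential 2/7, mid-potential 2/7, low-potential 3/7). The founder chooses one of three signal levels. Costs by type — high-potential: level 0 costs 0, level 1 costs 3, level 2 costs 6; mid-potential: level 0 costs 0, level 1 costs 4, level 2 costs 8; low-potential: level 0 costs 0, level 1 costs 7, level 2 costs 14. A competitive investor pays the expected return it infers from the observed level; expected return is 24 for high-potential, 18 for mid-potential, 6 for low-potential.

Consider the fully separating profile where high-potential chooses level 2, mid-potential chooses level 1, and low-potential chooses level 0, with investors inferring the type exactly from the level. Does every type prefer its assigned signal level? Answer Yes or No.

Separating valuations: level 2 → 24, level 1 → 18, level 0 → 6.
high-potential (assigned level 2): level 0: 6 − 0 = 6; level 1: 18 − 3 = 15; level 2: 24 − 6 = 18. high-potential stays.
mid-potential (assigned level 1): level 0: 6 − 0 = 6; level 1: 18 − 4 = 14; level 2: 24 − 8 = 16. mid-potential prefers level 2.
low-potential (assigned level 0): level 0: 6 − 0 = 6; level 1: 18 − 7 = 11; level 2: 24 − 14 = 10. low-potential prefers level 1.
At least one type deviates; the separating profile fails.

No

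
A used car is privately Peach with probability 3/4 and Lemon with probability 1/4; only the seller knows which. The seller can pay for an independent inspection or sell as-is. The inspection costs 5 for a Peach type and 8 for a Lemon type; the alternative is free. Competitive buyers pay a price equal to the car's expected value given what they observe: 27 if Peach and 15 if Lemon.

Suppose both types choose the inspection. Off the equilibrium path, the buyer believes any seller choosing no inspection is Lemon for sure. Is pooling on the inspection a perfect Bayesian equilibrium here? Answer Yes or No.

Yes

On path, the buyer holds the prior and pays 3/4·27 + 1/4·15 = 24. Off path (no inspection), believing Lemon, it pays 15.
Peach: the inspection nets 24 − 5 = 19; no inspection nets 15. Peach stays.
Lemon: the inspection nets 24 − 8 = 16; no inspection nets 15. Lemon stays.
No type deviates, so pooling is sustained.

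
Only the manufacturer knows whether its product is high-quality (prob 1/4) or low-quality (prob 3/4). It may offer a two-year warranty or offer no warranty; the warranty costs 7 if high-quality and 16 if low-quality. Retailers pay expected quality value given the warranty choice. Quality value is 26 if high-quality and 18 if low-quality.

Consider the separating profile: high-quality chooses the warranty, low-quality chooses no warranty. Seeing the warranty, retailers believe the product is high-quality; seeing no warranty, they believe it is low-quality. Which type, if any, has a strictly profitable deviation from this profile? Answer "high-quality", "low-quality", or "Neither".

Neither

The warranty pays 26; no warranty pays 18.
high-quality: assigned the warranty, nets 26 − 7 = 19; deviating to no warranty nets 18.
low-quality: assigned no warranty, nets 18; deviating to the warranty nets 26 − 16 = 10.
Both types strictly prefer their assigned action; no profitable deviation.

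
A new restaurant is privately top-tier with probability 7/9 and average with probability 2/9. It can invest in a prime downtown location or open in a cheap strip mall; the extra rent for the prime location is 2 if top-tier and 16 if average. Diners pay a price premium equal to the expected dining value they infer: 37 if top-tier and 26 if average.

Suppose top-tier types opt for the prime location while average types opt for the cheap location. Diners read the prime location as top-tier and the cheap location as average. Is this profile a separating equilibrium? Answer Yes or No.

Under these beliefs, the prime location earns price premium 37 and the cheap location earns price premium 26.
top-tier: the prime location nets 37 − 2 = 35; the cheap location nets 26. top-tier prefers the prime location.
average: the prime location nets 37 − 16 = 21; the cheap location nets 26. average prefers the cheap location.
Neither type deviates, so the separating profile is an equilibrium.

Yes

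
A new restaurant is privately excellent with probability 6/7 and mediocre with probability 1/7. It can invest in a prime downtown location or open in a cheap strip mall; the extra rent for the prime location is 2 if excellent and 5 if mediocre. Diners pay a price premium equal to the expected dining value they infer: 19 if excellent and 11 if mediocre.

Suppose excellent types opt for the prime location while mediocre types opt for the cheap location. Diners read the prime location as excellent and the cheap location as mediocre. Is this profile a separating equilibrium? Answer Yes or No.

Under these beliefs, the prime location earns price premium 19 and the cheap location earns price premium 11.
excellent: the prime location nets 19 − 2 = 17; the cheap location nets 11. excellent prefers the prime location.
mediocre: the prime location nets 19 − 5 = 14; the cheap location nets 11. mediocre would deviate to the prime location.
mediocre has a profitable deviation, so the profile is not an equilibrium.

No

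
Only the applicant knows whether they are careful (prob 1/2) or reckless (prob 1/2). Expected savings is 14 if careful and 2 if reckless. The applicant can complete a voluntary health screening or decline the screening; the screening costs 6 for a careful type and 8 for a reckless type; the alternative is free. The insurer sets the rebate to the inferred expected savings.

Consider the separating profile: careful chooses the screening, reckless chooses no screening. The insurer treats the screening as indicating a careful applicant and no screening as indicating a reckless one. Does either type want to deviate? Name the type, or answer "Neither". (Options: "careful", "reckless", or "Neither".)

The screening pays 14; no screening pays 2.
careful: assigned the screening, nets 14 − 6 = 8; deviating to no screening nets 2.
reckless: assigned no screening, nets 2; deviating to the screening nets 14 − 8 = 6.
The reckless type gains 4 by deviating.

reckless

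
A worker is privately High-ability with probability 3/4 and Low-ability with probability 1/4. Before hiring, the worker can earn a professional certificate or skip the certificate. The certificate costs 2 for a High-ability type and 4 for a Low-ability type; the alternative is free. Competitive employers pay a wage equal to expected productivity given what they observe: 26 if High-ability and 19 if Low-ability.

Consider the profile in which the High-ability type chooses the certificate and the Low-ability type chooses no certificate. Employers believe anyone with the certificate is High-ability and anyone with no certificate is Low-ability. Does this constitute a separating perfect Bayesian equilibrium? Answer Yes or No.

No

Under these beliefs, the certificate earns wage 26 and no certificate earns wage 19.
High-ability: the certificate nets 26 − 2 = 24; no certificate nets 19. High-ability prefers the certificate.
Low-ability: the certificate nets 26 − 4 = 22; no certificate nets 19. Low-ability would deviate to the certificate.
Low-ability has a profitable deviation, so the profile is not an equilibrium.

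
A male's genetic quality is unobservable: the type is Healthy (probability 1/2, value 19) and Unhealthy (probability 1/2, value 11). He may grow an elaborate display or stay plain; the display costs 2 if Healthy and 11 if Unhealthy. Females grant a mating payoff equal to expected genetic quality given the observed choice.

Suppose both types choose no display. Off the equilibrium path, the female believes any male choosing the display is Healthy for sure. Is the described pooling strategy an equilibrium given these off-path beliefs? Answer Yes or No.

No

On path, the female holds the prior and pays 1/2·19 + 1/2·11 = 15. Off path (the display), believing Healthy, it pays 19.
Healthy: no display nets 15; the display nets 19 − 2 = 17. Healthy would deviate.
Unhealthy: no display nets 15; the display nets 19 − 11 = 8. Unhealthy stays.
A type deviates, so pooling fails.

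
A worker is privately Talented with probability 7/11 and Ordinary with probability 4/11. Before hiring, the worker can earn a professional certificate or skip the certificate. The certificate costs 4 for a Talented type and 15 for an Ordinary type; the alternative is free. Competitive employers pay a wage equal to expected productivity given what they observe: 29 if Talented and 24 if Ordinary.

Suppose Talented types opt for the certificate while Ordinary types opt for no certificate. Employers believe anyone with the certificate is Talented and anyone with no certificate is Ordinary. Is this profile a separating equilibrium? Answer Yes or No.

Yes

Under these beliefs, the certificate earns wage 29 and no certificate earns wage 24.
Talented: the certificate nets 29 − 4 = 25; no certificate nets 24. Talented prefers the certificate.
Ordinary: the certificate nets 29 − 15 = 14; no certificate nets 24. Ordinary prefers no certificate.
Neither type deviates, so the separating profile is an equilibrium.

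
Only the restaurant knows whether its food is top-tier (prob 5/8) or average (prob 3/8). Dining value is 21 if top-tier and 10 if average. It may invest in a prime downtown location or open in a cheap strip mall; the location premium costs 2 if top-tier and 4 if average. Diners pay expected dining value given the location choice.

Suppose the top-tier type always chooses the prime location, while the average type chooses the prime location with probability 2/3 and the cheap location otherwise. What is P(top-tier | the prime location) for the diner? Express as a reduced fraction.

5/7

P(the prime location) = (5/8)·1 + (3/8)·(2/3) = 7/8.
By Bayes' rule, P(top-tier | the prime location) = (5/8) / (7/8) = 5/7.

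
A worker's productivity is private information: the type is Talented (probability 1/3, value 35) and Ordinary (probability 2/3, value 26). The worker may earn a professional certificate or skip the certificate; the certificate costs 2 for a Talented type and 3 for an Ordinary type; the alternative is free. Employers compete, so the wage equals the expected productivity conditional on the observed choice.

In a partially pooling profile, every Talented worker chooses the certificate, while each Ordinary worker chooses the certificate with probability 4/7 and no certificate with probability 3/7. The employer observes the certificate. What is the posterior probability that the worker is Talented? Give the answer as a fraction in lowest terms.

7/15

P(the certificate) = (1/3)·1 + (2/3)·(4/7) = 5/7.
By Bayes' rule, P(Talented | the certificate) = (1/3) / (5/7) = 7/15.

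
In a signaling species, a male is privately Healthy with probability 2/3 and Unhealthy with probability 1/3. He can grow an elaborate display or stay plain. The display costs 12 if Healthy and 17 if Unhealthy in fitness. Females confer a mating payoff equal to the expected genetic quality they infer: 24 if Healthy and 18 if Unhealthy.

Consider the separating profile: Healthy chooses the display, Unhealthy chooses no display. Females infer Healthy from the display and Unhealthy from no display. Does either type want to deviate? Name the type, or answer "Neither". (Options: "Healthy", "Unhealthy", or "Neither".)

The display pays 24; no display pays 18.
Healthy: assigned the display, nets 24 − 12 = 12; deviating to no display nets 18.
Unhealthy: assigned no display, nets 18; deviating to the display nets 24 − 17 = 7.
The Healthy type gains 6 by deviating.

Healthy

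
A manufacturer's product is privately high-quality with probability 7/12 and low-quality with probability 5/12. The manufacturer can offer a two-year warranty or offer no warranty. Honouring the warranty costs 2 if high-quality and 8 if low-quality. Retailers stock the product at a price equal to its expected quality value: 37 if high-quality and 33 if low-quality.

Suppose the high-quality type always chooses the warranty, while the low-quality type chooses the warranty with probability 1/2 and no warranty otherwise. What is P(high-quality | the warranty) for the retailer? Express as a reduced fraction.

P(the warranty) = (7/12)·1 + (5/12)·(1/2) = 19/24.
By Bayes' rule, P(high-quality | the warranty) = (7/12) / (19/24) = 14/19.

14/19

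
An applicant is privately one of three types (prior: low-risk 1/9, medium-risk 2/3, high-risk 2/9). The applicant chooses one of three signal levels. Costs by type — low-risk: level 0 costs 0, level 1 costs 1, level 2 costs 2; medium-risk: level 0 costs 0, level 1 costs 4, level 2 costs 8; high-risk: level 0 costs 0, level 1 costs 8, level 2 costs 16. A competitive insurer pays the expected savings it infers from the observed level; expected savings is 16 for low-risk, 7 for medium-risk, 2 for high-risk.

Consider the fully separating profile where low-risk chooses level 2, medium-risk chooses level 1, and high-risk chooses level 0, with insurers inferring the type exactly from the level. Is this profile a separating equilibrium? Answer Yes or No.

Separating rebates: level 2 → 16, level 1 → 7, level 0 → 2.
low-risk (assigned level 2): level 0: 2 − 0 = 2; level 1: 7 − 1 = 6; level 2: 16 − 2 = 14. low-risk stays.
medium-risk (assigned level 1): level 0: 2 − 0 = 2; level 1: 7 − 4 = 3; level 2: 16 − 8 = 8. medium-risk prefers level 2.
high-risk (assigned level 0): level 0: 2 − 0 = 2; level 1: 7 − 8 = -1; level 2: 16 − 16 = 0. high-risk stays.
At least one type deviates; the separating profile fails.

No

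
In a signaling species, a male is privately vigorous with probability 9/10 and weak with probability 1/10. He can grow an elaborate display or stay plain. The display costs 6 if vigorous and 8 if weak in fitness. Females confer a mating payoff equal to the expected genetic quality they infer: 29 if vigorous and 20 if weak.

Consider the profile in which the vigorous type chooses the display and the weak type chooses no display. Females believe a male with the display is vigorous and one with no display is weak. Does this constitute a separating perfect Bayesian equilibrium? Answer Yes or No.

Under these beliefs, the display earns mating payoff 29 and no display earns mating payoff 20.
vigorous: the display nets 29 − 6 = 23; no display nets 20. vigorous prefers the display.
weak: the display nets 29 − 8 = 21; no display nets 20. weak would deviate to the display.
weak has a profitable deviation, so the profile is not an equilibrium.

No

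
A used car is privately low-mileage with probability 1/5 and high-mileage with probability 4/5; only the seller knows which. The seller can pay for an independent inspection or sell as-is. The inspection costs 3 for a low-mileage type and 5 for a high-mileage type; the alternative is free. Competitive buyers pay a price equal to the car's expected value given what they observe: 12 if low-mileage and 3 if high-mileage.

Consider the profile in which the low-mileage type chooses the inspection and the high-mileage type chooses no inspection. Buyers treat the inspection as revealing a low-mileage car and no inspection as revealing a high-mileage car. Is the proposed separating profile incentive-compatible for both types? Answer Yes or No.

Under these beliefs, the inspection earns price 12 and no inspection earns price 3.
low-mileage: the inspection nets 12 − 3 = 9; no inspection nets 3. low-mileage prefers the inspection.
high-mileage: the inspection nets 12 − 5 = 7; no inspection nets 3. high-mileage would deviate to the inspection.
high-mileage has a profitable deviation, so the profile is not an equilibrium.

No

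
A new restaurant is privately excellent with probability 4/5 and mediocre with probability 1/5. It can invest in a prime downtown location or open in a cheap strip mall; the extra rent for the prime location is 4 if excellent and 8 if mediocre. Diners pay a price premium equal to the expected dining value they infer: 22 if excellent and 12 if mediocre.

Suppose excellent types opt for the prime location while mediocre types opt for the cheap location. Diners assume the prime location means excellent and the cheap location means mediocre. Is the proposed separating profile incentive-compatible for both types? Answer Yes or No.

Under these beliefs, the prime location earns price premium 22 and the cheap location earns price premium 12.
excellent: the prime location nets 22 − 4 = 18; the cheap location nets 12. excellent prefers the prime location.
mediocre: the prime location nets 22 − 8 = 14; the cheap location nets 12. mediocre would deviate to the prime location.
mediocre has a profitable deviation, so the profile is not an equilibrium.

No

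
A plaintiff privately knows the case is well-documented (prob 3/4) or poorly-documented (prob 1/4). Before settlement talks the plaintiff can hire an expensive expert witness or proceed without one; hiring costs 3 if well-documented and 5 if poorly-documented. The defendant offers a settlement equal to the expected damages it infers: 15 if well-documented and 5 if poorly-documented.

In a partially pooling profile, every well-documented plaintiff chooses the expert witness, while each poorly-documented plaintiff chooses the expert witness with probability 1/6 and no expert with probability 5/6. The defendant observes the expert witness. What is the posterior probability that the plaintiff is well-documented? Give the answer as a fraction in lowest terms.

18/19

P(the expert witness) = (3/4)·1 + (1/4)·(1/6) = 19/24.
By Bayes' rule, P(well-documented | the expert witness) = (3/4) / (19/24) = 18/19.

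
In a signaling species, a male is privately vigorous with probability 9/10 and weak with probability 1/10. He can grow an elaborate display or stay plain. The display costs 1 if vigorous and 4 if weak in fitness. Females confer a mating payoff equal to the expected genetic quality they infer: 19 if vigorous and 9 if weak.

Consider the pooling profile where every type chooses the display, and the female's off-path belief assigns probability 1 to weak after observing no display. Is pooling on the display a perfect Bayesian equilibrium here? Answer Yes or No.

Yes

On path, the female holds the prior and pays 9/10·19 + 1/10·9 = 18. Off path (no display), believing weak, it pays 9.
vigorous: the display nets 18 − 1 = 17; no display nets 9. vigorous stays.
weak: the display nets 18 − 4 = 14; no display nets 9. weak stays.
No type deviates, so pooling is sustained.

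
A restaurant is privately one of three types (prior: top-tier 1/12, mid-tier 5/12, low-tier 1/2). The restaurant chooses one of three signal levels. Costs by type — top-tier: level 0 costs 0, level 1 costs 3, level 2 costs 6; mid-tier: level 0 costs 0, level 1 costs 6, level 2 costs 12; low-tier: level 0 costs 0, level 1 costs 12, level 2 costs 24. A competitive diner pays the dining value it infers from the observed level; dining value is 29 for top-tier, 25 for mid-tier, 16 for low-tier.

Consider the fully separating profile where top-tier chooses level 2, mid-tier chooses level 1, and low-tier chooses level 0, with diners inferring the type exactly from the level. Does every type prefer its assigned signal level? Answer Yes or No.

Separating price premiums: level 2 → 29, level 1 → 25, level 0 → 16.
top-tier (assigned level 2): level 0: 16 − 0 = 16; level 1: 25 − 3 = 22; level 2: 29 − 6 = 23. top-tier stays.
mid-tier (assigned level 1): level 0: 16 − 0 = 16; level 1: 25 − 6 = 19; level 2: 29 − 12 = 17. mid-tier stays.
low-tier (assigned level 0): level 0: 16 − 0 = 16; level 1: 25 − 12 = 13; level 2: 29 − 24 = 5. low-tier stays.
Every type prefers its assigned level; separation holds.

Yes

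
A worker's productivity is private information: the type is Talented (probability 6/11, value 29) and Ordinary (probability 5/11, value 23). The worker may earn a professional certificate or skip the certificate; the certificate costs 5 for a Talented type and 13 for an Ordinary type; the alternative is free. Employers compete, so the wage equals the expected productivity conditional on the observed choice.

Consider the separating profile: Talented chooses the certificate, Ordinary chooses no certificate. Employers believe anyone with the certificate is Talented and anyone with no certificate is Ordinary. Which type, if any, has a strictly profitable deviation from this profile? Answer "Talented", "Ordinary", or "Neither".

The certificate pays 29; no certificate pays 23.
Talented: assigned the certificate, nets 29 − 5 = 24; deviating to no certificate nets 23.
Ordinary: assigned no certificate, nets 23; deviating to the certificate nets 29 − 13 = 16.
Both types strictly prefer their assigned action; no profitable deviation.

Neither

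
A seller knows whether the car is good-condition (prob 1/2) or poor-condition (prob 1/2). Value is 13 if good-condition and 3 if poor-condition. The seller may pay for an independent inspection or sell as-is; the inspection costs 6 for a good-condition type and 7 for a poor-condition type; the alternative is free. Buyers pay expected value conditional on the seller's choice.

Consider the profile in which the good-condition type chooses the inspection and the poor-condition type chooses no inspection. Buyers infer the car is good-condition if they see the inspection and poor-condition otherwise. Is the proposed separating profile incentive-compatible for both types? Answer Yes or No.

No

Under these beliefs, the inspection earns price 13 and no inspection earns price 3.
good-condition: the inspection nets 13 − 6 = 7; no inspection nets 3. good-condition prefers the inspection.
poor-condition: the inspection nets 13 − 7 = 6; no inspection nets 3. poor-condition would deviate to the inspection.
poor-condition has a profitable deviation, so the profile is not an equilibrium.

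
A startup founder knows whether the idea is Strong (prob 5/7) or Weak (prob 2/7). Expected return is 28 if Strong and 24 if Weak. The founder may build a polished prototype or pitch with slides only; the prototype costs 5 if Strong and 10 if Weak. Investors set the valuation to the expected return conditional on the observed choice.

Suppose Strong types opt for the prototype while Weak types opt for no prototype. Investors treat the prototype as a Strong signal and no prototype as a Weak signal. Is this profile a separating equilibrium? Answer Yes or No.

No

Under these beliefs, the prototype earns valuation 28 and no prototype earns valuation 24.
Strong: the prototype nets 28 − 5 = 23; no prototype nets 24. Strong would deviate to no prototype.
Weak: the prototype nets 28 − 10 = 18; no prototype nets 24. Weak prefers no prototype.
Strong has a profitable deviation, so the profile is not an equilibrium.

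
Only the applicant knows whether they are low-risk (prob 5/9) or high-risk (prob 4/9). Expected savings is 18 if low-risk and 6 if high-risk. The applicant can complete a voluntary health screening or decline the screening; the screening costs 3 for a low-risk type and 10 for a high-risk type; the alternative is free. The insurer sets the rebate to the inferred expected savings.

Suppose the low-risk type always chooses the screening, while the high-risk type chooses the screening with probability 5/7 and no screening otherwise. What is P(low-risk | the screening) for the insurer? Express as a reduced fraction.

P(the screening) = (5/9)·1 + (4/9)·(5/7) = 55/63.
By Bayes' rule, P(low-risk | the screening) = (5/9) / (55/63) = 7/11.

7/11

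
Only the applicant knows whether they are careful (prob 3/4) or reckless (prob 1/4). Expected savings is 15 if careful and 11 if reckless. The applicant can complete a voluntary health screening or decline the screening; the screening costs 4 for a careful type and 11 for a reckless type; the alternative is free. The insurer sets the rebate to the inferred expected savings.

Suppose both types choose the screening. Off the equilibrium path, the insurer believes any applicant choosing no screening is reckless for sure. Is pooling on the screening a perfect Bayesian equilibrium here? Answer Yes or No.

On path, the insurer holds the prior and pays 3/4·15 + 1/4·11 = 14. Off path (no screening), believing reckless, it pays 11.
careful: the screening nets 14 − 4 = 10; no screening nets 11. careful would deviate.
reckless: the screening nets 14 − 11 = 3; no screening nets 11. reckless would deviate.
A type deviates, so pooling fails.

No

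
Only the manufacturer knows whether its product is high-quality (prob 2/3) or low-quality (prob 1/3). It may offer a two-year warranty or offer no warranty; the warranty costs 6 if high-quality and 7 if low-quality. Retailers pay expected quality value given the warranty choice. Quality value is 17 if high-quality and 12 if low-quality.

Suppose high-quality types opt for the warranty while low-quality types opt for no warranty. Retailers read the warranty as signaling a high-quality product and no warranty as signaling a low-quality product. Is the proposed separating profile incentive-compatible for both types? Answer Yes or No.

Under these beliefs, the warranty earns price 17 and no warranty earns price 12.
high-quality: the warranty nets 17 − 6 = 11; no warranty nets 12. high-quality would deviate to no warranty.
low-quality: the warranty nets 17 − 7 = 10; no warranty nets 12. low-quality prefers no warranty.
high-quality has a profitable deviation, so the profile is not an equilibrium.

No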